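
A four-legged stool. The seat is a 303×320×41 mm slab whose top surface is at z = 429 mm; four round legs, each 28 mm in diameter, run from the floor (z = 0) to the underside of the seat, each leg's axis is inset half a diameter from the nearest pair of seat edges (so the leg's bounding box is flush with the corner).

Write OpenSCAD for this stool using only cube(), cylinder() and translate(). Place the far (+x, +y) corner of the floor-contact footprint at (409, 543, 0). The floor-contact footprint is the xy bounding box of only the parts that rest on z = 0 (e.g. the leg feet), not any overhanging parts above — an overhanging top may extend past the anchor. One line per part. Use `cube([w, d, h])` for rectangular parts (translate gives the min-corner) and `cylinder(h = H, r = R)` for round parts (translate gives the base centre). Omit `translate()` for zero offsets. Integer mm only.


translate([106, 223, 388]) cube([303, 320, 41]);
translate([120, 237, 0]) cylinder(h = 388, r = 14);
translate([395, 237, 0]) cylinder(h = 388, r = 14);
translate([120, 529, 0]) cylinder(h = 388, r = 14);
translate([395, 529, 0]) cylinder(h = 388, r = 14);


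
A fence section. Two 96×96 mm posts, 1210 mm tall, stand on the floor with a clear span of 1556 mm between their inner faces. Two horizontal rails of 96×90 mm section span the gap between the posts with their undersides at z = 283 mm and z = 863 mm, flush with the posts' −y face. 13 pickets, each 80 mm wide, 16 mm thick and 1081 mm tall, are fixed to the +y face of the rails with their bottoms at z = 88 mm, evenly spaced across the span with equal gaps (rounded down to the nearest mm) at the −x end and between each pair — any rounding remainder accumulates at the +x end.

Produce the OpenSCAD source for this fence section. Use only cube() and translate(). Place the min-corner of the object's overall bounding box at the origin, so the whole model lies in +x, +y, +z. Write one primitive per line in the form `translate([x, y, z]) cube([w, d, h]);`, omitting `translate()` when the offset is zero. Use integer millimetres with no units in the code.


cube([96, 96, 1210]);
translate([1652, 0, 0]) cube([96, 96, 1210]);
translate([96, 0, 283]) cube([1556, 96, 90]);
translate([96, 0, 863]) cube([1556, 96, 90]);
translate([132, 96, 88]) cube([80, 16, 1081]);
translate([248, 96, 88]) cube([80, 16, 1081]);
translate([364, 96, 88]) cube([80, 16, 1081]);
translate([480, 96, 88]) cube([80, 16, 1081]);
translate([596, 96, 88]) cube([80, 16, 1081]);
translate([712, 96, 88]) cube([80, 16, 1081]);
translate([828, 96, 88]) cube([80, 16, 1081]);
translate([944, 96, 88]) cube([80, 16, 1081]);
translate([1060, 96, 88]) cube([80, 16, 1081]);
translate([1176, 96, 88]) cube([80, 16, 1081]);
translate([1292, 96, 88]) cube([80, 16, 1081]);
translate([1408, 96, 88]) cube([80, 16, 1081]);
translate([1524, 96, 88]) cube([80, 16, 1081]);


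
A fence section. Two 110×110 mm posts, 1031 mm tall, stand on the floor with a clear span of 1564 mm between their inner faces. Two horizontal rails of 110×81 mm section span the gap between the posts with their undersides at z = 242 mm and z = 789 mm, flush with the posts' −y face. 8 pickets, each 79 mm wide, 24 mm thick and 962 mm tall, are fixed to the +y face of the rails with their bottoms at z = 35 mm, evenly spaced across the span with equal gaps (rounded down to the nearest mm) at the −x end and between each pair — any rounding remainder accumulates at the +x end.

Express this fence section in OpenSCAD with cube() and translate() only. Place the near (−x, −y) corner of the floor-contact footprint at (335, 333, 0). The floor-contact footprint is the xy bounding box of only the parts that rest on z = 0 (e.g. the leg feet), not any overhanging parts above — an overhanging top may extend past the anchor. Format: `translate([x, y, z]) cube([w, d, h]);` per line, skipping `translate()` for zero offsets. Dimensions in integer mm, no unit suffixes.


translate([335, 333, 0]) cube([110, 110, 1031]);
translate([2009, 333, 0]) cube([110, 110, 1031]);
translate([445, 333, 242]) cube([1564, 110, 81]);
translate([445, 333, 789]) cube([1564, 110, 81]);
translate([548, 443, 35]) cube([79, 24, 962]);
translate([730, 443, 35]) cube([79, 24, 962]);
translate([912, 443, 35]) cube([79, 24, 962]);
translate([1094, 443, 35]) cube([79, 24, 962]);
translate([1276, 443, 35]) cube([79, 24, 962]);
translate([1458, 443, 35]) cube([79, 24, 962]);
translate([1640, 443, 35]) cube([79, 24, 962]);
translate([1822, 443, 35]) cube([79, 24, 962]);


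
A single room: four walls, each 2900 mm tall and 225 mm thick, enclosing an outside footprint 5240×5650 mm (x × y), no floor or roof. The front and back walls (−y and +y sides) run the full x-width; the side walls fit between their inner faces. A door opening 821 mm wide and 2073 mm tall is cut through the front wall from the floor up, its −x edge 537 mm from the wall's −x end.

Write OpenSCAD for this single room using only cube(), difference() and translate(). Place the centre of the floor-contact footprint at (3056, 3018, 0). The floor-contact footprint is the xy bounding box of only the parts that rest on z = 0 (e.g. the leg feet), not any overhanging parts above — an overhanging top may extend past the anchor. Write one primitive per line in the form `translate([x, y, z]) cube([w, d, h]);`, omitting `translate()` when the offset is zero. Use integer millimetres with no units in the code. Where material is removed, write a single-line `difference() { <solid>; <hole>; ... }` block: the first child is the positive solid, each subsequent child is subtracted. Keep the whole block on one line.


difference() { translate([436, 193, 0]) cube([5240, 225, 2900]); translate([973, 193, 0]) cube([821, 225, 2073]); }
translate([436, 5618, 0]) cube([5240, 225, 2900]);
translate([436, 418, 0]) cube([225, 5200, 2900]);
translate([5451, 418, 0]) cube([225, 5200, 2900]);


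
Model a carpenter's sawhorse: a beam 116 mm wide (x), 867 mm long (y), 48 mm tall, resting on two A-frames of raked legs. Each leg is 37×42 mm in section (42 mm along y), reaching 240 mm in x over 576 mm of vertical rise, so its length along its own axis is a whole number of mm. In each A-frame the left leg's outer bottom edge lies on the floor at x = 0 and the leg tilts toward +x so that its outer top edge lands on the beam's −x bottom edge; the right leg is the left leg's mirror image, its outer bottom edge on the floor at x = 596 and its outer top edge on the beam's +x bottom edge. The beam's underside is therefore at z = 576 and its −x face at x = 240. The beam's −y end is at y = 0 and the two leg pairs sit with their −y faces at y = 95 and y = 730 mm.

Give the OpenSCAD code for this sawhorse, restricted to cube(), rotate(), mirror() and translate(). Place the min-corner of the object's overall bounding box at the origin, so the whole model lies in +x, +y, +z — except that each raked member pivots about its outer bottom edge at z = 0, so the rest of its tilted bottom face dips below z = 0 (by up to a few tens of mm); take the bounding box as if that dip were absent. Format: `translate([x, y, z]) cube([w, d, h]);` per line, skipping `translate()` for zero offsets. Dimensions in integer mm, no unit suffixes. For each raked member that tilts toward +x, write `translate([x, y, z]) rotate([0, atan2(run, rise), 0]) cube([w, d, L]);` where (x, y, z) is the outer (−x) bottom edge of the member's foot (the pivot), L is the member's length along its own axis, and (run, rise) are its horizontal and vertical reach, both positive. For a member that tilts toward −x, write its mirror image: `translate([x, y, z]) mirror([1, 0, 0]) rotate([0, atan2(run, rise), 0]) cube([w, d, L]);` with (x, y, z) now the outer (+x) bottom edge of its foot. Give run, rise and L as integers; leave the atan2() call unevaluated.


translate([240, 0, 576]) cube([116, 867, 48]);
translate([0, 95, 0]) rotate([0, atan2(240, 576), 0]) cube([37, 42, 624]);
translate([596, 95, 0]) mirror([1, 0, 0]) rotate([0, atan2(240, 576), 0]) cube([37, 42, 624]);
translate([0, 730, 0]) rotate([0, atan2(240, 576), 0]) cube([37, 42, 624]);
translate([596, 730, 0]) mirror([1, 0, 0]) rotate([0, atan2(240, 576), 0]) cube([37, 42, 624]);


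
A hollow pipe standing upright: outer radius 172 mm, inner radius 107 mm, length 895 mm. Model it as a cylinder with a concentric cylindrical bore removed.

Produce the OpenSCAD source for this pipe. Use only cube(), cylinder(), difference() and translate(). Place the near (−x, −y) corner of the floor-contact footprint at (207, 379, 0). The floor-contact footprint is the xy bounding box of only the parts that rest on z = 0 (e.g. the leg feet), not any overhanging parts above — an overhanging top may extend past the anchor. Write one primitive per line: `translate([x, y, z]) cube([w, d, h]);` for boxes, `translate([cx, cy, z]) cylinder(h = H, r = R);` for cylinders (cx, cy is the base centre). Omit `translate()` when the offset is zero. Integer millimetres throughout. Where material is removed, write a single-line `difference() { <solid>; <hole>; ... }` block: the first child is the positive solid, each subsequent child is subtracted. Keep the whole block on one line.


difference() { translate([379, 551, 0]) cylinder(h = 895, r = 172); translate([379, 551, 0]) cylinder(h = 895, r = 107); }


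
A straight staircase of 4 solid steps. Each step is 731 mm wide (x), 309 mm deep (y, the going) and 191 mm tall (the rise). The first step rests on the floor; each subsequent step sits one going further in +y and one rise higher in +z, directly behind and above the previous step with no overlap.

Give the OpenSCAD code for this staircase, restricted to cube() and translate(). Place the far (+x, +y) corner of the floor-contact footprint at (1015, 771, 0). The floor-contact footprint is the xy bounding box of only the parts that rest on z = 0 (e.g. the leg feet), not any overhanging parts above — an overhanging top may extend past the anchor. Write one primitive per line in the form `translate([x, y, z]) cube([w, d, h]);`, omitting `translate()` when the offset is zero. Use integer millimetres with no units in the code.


translate([284, 462, 0]) cube([731, 309, 191]);
translate([284, 771, 191]) cube([731, 309, 191]);
translate([284, 1080, 382]) cube([731, 309, 191]);
translate([284, 1389, 573]) cube([731, 309, 191]);


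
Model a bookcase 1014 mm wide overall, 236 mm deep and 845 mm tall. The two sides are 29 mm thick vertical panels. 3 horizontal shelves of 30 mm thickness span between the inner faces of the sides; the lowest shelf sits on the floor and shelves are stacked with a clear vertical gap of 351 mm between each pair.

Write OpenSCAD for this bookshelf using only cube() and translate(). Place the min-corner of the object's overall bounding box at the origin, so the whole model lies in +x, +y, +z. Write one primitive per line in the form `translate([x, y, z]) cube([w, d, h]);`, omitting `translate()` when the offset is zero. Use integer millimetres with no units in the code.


cube([29, 236, 845]);
translate([985, 0, 0]) cube([29, 236, 845]);
translate([29, 0, 0]) cube([956, 236, 30]);
translate([29, 0, 381]) cube([956, 236, 30]);
translate([29, 0, 762]) cube([956, 236, 30]);


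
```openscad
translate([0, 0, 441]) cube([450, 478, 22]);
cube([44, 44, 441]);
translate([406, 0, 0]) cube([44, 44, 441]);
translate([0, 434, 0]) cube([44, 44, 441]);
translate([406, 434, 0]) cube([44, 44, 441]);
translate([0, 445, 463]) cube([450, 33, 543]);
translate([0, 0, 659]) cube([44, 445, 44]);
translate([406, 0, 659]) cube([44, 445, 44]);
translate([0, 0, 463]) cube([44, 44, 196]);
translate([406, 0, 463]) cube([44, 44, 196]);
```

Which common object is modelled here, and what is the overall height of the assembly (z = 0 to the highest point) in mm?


A chair. The overall height is 1006 mm.

A slab on four corner posts with a tall panel at the back — a chair. The seat slab sits at z = 441 with thickness 22, and the 543 mm backrest starts at the seat top, so the overall height is 441 + 22 + 543 = 1006 mm.


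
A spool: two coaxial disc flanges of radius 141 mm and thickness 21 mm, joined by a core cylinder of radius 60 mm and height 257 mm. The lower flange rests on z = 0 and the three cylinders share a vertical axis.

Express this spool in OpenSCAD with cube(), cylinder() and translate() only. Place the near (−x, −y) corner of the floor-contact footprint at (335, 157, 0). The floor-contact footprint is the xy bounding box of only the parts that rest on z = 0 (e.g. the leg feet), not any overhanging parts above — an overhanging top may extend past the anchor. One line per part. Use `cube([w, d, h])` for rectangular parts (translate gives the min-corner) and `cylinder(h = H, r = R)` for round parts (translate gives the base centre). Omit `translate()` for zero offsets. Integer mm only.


translate([476, 298, 0]) cylinder(h = 21, r = 141);
translate([476, 298, 21]) cylinder(h = 257, r = 60);
translate([476, 298, 278]) cylinder(h = 21, r = 141);


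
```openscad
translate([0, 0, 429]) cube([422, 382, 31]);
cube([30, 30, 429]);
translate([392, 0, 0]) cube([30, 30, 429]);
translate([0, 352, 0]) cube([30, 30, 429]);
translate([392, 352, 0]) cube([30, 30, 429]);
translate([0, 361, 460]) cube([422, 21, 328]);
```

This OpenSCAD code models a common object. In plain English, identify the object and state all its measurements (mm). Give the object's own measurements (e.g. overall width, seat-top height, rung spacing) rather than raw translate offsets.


A chair. The seat is a 422×382×31 mm slab with its top at z = 460 mm, on four 30×30 mm corner legs (flush with the seat edges, standing on z = 0). A flat backrest 21 mm thick, 328 mm tall, spans the full seat width and rises from the seat top along its +y edge, rear face flush with the rear of the seat.


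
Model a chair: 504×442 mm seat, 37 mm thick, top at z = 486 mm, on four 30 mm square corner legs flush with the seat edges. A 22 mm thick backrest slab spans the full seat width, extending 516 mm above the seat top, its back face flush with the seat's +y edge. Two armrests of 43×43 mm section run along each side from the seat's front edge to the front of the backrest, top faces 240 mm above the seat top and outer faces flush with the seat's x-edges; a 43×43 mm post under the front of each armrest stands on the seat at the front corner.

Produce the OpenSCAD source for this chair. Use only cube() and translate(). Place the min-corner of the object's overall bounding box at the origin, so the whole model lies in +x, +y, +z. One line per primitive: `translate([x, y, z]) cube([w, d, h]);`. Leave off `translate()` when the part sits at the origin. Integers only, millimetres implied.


translate([0, 0, 449]) cube([504, 442, 37]);
cube([30, 30, 449]);
translate([474, 0, 0]) cube([30, 30, 449]);
translate([0, 412, 0]) cube([30, 30, 449]);
translate([474, 412, 0]) cube([30, 30, 449]);
translate([0, 420, 486]) cube([504, 22, 516]);
translate([0, 0, 683]) cube([43, 420, 43]);
translate([461, 0, 683]) cube([43, 420, 43]);
translate([0, 0, 486]) cube([43, 43, 197]);
translate([461, 0, 486]) cube([43, 43, 197]);


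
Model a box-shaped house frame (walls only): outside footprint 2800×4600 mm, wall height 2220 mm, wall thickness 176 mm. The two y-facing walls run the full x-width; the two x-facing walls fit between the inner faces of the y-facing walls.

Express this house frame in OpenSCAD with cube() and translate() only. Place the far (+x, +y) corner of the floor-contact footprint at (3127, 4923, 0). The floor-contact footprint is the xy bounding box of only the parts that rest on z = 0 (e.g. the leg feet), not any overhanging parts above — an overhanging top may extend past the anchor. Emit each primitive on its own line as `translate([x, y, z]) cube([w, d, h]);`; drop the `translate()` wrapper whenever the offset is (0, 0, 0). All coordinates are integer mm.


translate([327, 323, 0]) cube([2800, 176, 2220]);
translate([327, 4747, 0]) cube([2800, 176, 2220]);
translate([327, 499, 0]) cube([176, 4248, 2220]);
translate([2951, 499, 0]) cube([176, 4248, 2220]);


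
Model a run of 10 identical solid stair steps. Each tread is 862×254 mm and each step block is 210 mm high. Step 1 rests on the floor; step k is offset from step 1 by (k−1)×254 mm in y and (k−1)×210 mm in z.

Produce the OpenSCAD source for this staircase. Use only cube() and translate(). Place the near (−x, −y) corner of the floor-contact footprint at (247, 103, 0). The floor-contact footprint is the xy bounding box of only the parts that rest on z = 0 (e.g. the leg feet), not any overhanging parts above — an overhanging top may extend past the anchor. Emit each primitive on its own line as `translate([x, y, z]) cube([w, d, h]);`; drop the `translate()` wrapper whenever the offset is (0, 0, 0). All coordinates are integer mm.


translate([247, 103, 0]) cube([862, 254, 210]);
translate([247, 357, 210]) cube([862, 254, 210]);
translate([247, 611, 420]) cube([862, 254, 210]);
translate([247, 865, 630]) cube([862, 254, 210]);
translate([247, 1119, 840]) cube([862, 254, 210]);
translate([247, 1373, 1050]) cube([862, 254, 210]);
translate([247, 1627, 1260]) cube([862, 254, 210]);
translate([247, 1881, 1470]) cube([862, 254, 210]);
translate([247, 2135, 1680]) cube([862, 254, 210]);
translate([247, 2389, 1890]) cube([862, 254, 210]);


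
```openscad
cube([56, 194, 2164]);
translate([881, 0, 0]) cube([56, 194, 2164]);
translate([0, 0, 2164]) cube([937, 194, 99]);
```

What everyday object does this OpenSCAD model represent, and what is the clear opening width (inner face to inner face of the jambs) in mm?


A door frame. The clear opening width is 825 mm.

Two 2164 mm tall posts with a header on top — a door frame. The left jamb is 56 mm wide at x = 0; the right jamb starts at x = 881. The clear opening is 881 − 56 = 825 mm.


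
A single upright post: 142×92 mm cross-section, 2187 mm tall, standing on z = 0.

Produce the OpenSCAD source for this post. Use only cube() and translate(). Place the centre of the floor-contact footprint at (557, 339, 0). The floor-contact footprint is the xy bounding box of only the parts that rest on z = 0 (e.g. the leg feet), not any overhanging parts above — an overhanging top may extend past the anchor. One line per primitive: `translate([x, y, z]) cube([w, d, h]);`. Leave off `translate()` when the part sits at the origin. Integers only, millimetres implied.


translate([486, 293, 0]) cube([142, 92, 2187]);


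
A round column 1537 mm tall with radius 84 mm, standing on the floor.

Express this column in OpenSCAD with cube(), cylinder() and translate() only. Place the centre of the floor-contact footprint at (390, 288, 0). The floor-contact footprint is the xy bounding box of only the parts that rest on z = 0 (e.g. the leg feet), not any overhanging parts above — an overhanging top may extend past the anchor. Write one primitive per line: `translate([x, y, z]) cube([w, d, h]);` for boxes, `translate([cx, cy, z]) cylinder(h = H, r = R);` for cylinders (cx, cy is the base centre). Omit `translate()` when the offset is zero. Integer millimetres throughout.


translate([390, 288, 0]) cylinder(h = 1537, r = 84);


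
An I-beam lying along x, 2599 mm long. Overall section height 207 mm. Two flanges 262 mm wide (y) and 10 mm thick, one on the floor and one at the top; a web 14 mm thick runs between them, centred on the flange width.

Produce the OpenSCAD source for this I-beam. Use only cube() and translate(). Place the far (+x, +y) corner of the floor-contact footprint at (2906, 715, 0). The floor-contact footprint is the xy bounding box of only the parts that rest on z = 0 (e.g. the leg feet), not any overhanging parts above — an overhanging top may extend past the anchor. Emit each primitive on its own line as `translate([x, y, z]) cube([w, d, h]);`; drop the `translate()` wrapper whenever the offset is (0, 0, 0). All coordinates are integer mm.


translate([307, 453, 0]) cube([2599, 262, 10]);
translate([307, 577, 10]) cube([2599, 14, 187]);
translate([307, 453, 197]) cube([2599, 262, 10]);


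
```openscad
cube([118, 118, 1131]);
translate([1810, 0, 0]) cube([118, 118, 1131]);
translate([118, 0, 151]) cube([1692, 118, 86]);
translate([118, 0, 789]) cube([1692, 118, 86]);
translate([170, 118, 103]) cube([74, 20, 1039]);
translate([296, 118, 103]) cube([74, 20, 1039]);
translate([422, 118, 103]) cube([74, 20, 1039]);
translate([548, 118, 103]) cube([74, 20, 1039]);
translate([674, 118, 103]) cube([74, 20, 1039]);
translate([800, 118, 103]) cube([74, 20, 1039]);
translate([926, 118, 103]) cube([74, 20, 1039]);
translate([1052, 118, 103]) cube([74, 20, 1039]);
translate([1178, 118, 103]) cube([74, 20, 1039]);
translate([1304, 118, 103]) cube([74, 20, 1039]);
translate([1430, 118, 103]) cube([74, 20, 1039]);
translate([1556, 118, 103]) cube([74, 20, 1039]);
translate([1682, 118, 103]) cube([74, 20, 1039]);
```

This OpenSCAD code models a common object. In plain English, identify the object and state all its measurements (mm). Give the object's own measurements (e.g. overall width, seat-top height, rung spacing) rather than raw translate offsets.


A fence section. Two 118×118 mm posts, 1131 mm tall, stand on the floor with a clear span of 1692 mm between their inner faces. Two horizontal rails of 118×86 mm section span the gap between the posts with their undersides at z = 151 mm and z = 789 mm, flush with the posts' −y face. 13 pickets, each 74 mm wide, 20 mm thick and 1039 mm tall, are fixed to the +y face of the rails with their bottoms at z = 103 mm, spaced across the span with a 52 mm gap after the −x post and between neighbouring pickets, with 54 mm left before the +x post.


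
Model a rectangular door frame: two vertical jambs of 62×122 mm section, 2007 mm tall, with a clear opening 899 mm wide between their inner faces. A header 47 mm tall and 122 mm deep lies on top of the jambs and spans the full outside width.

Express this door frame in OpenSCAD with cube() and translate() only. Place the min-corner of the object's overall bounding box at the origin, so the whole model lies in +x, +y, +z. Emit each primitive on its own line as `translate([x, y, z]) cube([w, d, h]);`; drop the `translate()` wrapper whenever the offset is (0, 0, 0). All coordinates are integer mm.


cube([62, 122, 2007]);
translate([961, 0, 0]) cube([62, 122, 2007]);
translate([0, 0, 2007]) cube([1023, 122, 47]);


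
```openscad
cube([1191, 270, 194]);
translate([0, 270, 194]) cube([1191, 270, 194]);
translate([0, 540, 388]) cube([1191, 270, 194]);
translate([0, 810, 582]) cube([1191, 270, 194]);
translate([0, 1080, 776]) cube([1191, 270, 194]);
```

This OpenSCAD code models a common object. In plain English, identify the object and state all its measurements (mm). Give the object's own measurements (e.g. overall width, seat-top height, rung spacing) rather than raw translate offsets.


A straight staircase of 5 solid steps. Each step is 1191 mm wide (x), 270 mm deep (y, the going) and 194 mm tall (the rise). The first step rests on the floor; each subsequent step sits one going further in +y and one rise higher in +z, directly behind and above the previous step with no overlap.


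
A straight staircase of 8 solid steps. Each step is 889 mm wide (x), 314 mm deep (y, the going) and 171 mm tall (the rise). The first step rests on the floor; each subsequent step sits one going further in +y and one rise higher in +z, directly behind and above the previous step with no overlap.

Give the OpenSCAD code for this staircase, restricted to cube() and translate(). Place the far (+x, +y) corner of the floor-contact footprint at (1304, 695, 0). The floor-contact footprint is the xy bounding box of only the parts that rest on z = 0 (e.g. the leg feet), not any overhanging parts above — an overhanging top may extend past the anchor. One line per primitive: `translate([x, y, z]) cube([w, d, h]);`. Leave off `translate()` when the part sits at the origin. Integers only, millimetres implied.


translate([415, 381, 0]) cube([889, 314, 171]);
translate([415, 695, 171]) cube([889, 314, 171]);
translate([415, 1009, 342]) cube([889, 314, 171]);
translate([415, 1323, 513]) cube([889, 314, 171]);
translate([415, 1637, 684]) cube([889, 314, 171]);
translate([415, 1951, 855]) cube([889, 314, 171]);
translate([415, 2265, 1026]) cube([889, 314, 171]);
translate([415, 2579, 1197]) cube([889, 314, 171]);


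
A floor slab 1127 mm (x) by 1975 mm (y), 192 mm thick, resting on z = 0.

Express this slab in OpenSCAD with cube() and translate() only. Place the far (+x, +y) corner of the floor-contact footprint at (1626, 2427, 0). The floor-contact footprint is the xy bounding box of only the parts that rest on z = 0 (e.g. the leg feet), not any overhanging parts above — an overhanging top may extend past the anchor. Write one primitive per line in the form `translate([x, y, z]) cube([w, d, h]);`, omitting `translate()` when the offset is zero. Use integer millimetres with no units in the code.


translate([499, 452, 0]) cube([1127, 1975, 192]);


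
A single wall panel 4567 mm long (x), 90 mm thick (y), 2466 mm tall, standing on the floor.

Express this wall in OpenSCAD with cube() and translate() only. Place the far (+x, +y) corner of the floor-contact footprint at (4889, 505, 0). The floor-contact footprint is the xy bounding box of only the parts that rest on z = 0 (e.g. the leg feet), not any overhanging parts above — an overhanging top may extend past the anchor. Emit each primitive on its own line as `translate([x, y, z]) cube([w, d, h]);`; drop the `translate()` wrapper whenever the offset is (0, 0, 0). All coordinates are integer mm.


translate([322, 415, 0]) cube([4567, 90, 2466]);


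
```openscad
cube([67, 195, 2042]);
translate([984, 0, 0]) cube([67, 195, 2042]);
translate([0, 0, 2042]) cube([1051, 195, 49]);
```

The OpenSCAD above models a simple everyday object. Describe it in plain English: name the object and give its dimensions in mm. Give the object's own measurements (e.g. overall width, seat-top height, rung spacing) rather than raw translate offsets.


A door frame. The clear opening is 917 mm wide and 2042 mm high. Two 67 mm wide jambs, 195 mm deep, stand either side of the opening from the floor to the top of the opening. A 49 mm thick head sits across the top of both jambs, spanning the full outside width of the frame.


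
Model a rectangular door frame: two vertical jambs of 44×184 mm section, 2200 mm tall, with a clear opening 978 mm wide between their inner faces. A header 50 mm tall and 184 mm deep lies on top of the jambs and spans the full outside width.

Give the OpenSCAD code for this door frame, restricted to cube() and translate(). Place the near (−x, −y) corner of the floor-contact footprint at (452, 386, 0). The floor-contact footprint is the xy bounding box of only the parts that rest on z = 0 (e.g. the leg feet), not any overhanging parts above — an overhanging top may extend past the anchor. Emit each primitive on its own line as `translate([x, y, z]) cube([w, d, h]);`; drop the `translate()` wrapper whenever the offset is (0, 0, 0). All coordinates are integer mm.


translate([452, 386, 0]) cube([44, 184, 2200]);
translate([1474, 386, 0]) cube([44, 184, 2200]);
translate([452, 386, 2200]) cube([1066, 184, 50]);


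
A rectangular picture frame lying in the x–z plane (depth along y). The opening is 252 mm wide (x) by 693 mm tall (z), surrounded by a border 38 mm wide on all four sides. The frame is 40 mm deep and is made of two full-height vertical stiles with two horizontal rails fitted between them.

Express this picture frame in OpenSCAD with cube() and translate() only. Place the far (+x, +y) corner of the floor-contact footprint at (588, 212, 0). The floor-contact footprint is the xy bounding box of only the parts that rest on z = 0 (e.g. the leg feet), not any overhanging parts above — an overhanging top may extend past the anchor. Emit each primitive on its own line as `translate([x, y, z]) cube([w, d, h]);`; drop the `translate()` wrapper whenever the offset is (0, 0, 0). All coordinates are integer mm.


translate([260, 172, 0]) cube([38, 40, 769]);
translate([550, 172, 0]) cube([38, 40, 769]);
translate([298, 172, 0]) cube([252, 40, 38]);
translate([298, 172, 731]) cube([252, 40, 38]);


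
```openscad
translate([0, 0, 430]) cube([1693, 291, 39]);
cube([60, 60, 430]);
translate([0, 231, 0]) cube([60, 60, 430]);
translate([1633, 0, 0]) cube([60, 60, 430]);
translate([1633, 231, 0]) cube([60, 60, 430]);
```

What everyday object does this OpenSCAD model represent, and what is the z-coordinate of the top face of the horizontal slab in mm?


A bench. The seat-top height is 469 mm.

A long slab on four corner posts — a bench. The slab sits at z = 430 with thickness 39, so the top is 430 + 39 = 469 mm.


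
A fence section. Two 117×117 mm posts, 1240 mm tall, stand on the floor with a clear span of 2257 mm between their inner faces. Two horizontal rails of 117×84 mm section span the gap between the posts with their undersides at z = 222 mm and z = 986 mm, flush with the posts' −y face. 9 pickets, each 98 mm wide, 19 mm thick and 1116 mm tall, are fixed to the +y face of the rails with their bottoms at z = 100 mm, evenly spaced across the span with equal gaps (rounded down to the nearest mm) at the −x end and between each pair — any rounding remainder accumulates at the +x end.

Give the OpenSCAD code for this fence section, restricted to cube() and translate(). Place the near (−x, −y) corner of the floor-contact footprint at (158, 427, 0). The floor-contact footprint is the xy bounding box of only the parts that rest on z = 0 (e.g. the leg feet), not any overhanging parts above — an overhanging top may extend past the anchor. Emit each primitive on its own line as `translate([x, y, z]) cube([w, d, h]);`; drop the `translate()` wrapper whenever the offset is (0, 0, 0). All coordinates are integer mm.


translate([158, 427, 0]) cube([117, 117, 1240]);
translate([2532, 427, 0]) cube([117, 117, 1240]);
translate([275, 427, 222]) cube([2257, 117, 84]);
translate([275, 427, 986]) cube([2257, 117, 84]);
translate([412, 544, 100]) cube([98, 19, 1116]);
translate([647, 544, 100]) cube([98, 19, 1116]);
translate([882, 544, 100]) cube([98, 19, 1116]);
translate([1117, 544, 100]) cube([98, 19, 1116]);
translate([1352, 544, 100]) cube([98, 19, 1116]);
translate([1587, 544, 100]) cube([98, 19, 1116]);
translate([1822, 544, 100]) cube([98, 19, 1116]);
translate([2057, 544, 100]) cube([98, 19, 1116]);
translate([2292, 544, 100]) cube([98, 19, 1116]);


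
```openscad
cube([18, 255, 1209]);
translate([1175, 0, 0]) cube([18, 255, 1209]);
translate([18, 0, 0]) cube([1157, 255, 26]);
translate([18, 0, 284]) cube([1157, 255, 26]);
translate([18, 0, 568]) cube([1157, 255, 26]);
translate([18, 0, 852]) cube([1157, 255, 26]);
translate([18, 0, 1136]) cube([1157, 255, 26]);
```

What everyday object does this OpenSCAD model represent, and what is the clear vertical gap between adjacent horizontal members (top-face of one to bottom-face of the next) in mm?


A bookshelf. The clear shelf gap is 258 mm.

Two tall side panels with 5 horizontal boards between them — a bookshelf. The first two shelf undersides are at z = 0 and z = 284; with shelf thickness 26, the clear gap is 284 − 0 − 26 = 258 mm.


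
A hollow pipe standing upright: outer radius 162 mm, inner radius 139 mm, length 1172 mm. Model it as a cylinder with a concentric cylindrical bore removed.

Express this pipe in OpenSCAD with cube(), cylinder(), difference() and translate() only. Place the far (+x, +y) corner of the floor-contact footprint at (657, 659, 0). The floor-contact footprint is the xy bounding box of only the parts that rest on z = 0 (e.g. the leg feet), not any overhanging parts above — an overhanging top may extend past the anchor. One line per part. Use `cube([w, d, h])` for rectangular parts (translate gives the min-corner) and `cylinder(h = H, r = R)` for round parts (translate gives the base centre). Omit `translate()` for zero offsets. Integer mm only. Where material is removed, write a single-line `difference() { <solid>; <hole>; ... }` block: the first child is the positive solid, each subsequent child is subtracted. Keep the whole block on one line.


difference() { translate([495, 497, 0]) cylinder(h = 1172, r = 162); translate([495, 497, 0]) cylinder(h = 1172, r = 139); }


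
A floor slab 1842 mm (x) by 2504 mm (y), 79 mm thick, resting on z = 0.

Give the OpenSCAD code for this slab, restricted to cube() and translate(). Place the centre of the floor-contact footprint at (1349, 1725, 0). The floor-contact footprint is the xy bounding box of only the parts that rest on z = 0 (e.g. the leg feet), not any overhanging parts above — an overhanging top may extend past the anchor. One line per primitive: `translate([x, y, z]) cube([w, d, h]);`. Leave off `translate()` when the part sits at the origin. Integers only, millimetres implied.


translate([428, 473, 0]) cube([1842, 2504, 79]);


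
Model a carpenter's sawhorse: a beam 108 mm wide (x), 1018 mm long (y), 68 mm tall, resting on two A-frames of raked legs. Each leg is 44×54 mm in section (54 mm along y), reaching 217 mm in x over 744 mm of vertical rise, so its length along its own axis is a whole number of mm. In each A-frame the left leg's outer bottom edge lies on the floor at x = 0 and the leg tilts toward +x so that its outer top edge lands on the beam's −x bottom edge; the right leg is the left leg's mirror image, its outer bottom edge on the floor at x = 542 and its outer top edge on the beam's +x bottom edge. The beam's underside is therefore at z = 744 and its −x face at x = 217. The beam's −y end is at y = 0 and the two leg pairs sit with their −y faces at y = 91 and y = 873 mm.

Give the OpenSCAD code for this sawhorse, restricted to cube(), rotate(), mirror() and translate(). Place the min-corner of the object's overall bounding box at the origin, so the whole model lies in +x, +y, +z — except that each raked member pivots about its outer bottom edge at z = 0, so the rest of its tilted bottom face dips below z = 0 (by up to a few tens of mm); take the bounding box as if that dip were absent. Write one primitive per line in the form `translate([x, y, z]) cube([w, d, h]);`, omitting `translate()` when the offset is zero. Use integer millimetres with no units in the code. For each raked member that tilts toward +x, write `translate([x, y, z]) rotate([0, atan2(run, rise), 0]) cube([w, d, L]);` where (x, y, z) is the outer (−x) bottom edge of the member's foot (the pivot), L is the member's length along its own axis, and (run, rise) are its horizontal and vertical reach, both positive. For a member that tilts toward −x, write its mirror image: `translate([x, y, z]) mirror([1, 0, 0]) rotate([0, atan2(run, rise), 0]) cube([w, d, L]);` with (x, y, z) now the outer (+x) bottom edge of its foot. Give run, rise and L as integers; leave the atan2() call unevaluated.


translate([217, 0, 744]) cube([108, 1018, 68]);
translate([0, 91, 0]) rotate([0, atan2(217, 744), 0]) cube([44, 54, 775]);
translate([542, 91, 0]) mirror([1, 0, 0]) rotate([0, atan2(217, 744), 0]) cube([44, 54, 775]);
translate([0, 873, 0]) rotate([0, atan2(217, 744), 0]) cube([44, 54, 775]);
translate([542, 873, 0]) mirror([1, 0, 0]) rotate([0, atan2(217, 744), 0]) cube([44, 54, 775]);


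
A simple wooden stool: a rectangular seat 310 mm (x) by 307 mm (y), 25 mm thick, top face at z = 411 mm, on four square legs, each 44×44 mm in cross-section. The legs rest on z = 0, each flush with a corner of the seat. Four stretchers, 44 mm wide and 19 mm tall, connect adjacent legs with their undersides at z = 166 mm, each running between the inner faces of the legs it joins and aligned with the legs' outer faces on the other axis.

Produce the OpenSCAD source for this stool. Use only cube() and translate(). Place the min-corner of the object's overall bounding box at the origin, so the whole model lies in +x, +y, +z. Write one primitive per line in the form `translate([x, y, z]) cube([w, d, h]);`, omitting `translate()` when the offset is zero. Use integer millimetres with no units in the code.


translate([0, 0, 386]) cube([310, 307, 25]);
cube([44, 44, 386]);
translate([266, 0, 0]) cube([44, 44, 386]);
translate([0, 263, 0]) cube([44, 44, 386]);
translate([266, 263, 0]) cube([44, 44, 386]);
translate([44, 0, 166]) cube([222, 44, 19]);
translate([44, 263, 166]) cube([222, 44, 19]);
translate([0, 44, 166]) cube([44, 219, 19]);
translate([266, 44, 166]) cube([44, 219, 19]);


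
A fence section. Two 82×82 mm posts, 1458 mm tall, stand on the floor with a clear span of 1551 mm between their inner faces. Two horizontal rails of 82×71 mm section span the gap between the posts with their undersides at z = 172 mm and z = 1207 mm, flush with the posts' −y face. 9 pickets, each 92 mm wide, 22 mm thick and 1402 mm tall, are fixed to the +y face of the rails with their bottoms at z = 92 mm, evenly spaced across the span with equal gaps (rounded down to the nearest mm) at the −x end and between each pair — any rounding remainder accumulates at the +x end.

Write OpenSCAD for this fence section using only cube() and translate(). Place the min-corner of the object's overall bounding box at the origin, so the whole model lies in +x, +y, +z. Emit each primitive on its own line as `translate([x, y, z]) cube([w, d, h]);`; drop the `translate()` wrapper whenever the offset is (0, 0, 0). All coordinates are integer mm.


cube([82, 82, 1458]);
translate([1633, 0, 0]) cube([82, 82, 1458]);
translate([82, 0, 172]) cube([1551, 82, 71]);
translate([82, 0, 1207]) cube([1551, 82, 71]);
translate([154, 82, 92]) cube([92, 22, 1402]);
translate([318, 82, 92]) cube([92, 22, 1402]);
translate([482, 82, 92]) cube([92, 22, 1402]);
translate([646, 82, 92]) cube([92, 22, 1402]);
translate([810, 82, 92]) cube([92, 22, 1402]);
translate([974, 82, 92]) cube([92, 22, 1402]);
translate([1138, 82, 92]) cube([92, 22, 1402]);
translate([1302, 82, 92]) cube([92, 22, 1402]);
translate([1466, 82, 92]) cube([92, 22, 1402]);


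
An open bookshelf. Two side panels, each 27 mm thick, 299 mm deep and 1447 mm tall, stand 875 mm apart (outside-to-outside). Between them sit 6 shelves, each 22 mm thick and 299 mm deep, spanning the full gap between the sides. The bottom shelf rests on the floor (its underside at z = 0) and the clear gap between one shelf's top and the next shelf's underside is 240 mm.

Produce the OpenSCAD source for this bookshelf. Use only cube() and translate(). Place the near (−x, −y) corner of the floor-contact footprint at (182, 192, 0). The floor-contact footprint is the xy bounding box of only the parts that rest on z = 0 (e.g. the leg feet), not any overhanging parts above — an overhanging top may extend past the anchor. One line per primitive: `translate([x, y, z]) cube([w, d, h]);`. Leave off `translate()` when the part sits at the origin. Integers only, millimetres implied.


translate([182, 192, 0]) cube([27, 299, 1447]);
translate([1030, 192, 0]) cube([27, 299, 1447]);
translate([209, 192, 0]) cube([821, 299, 22]);
translate([209, 192, 262]) cube([821, 299, 22]);
translate([209, 192, 524]) cube([821, 299, 22]);
translate([209, 192, 786]) cube([821, 299, 22]);
translate([209, 192, 1048]) cube([821, 299, 22]);
translate([209, 192, 1310]) cube([821, 299, 22]);


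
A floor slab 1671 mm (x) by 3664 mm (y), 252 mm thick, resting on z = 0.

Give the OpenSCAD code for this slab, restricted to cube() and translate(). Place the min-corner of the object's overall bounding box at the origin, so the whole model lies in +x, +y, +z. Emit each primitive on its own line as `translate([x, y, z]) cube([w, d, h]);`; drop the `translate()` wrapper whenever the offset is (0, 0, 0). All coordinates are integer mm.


cube([1671, 3664, 252]);


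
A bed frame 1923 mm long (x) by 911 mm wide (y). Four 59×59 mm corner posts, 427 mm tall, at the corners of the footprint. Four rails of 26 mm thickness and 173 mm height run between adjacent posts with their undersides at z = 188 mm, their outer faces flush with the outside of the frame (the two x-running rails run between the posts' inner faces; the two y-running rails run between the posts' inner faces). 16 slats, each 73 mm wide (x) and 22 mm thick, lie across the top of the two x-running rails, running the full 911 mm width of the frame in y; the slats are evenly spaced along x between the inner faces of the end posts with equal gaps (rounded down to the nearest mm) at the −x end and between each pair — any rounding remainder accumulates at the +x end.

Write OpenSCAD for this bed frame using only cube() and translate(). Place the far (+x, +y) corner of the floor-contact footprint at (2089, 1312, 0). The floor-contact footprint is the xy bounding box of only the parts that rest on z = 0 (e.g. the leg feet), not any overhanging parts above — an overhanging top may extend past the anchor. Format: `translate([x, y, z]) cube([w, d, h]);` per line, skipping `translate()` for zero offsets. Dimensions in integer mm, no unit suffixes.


translate([166, 401, 0]) cube([59, 59, 427]);
translate([166, 1253, 0]) cube([59, 59, 427]);
translate([2030, 401, 0]) cube([59, 59, 427]);
translate([2030, 1253, 0]) cube([59, 59, 427]);
translate([225, 401, 188]) cube([1805, 26, 173]);
translate([225, 1286, 188]) cube([1805, 26, 173]);
translate([166, 460, 188]) cube([26, 793, 173]);
translate([2063, 460, 188]) cube([26, 793, 173]);
translate([262, 401, 361]) cube([73, 911, 22]);
translate([372, 401, 361]) cube([73, 911, 22]);
translate([482, 401, 361]) cube([73, 911, 22]);
translate([592, 401, 361]) cube([73, 911, 22]);
translate([702, 401, 361]) cube([73, 911, 22]);
translate([812, 401, 361]) cube([73, 911, 22]);
translate([922, 401, 361]) cube([73, 911, 22]);
translate([1032, 401, 361]) cube([73, 911, 22]);
translate([1142, 401, 361]) cube([73, 911, 22]);
translate([1252, 401, 361]) cube([73, 911, 22]);
translate([1362, 401, 361]) cube([73, 911, 22]);
translate([1472, 401, 361]) cube([73, 911, 22]);
translate([1582, 401, 361]) cube([73, 911, 22]);
translate([1692, 401, 361]) cube([73, 911, 22]);
translate([1802, 401, 361]) cube([73, 911, 22]);
translate([1912, 401, 361]) cube([73, 911, 22]);
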